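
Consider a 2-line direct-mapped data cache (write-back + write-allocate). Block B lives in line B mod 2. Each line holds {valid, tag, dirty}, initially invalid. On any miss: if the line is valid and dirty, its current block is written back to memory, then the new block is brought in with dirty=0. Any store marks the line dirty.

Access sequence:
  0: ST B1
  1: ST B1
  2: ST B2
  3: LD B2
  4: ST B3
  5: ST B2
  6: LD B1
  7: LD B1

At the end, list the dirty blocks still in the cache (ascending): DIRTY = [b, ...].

  0 | W B1 → L1 miss [D]
  1 | W B1 → L1 hit [D]
  2 | W B2 → L0 miss [D]
  3 | R B2 → L0 hit [D]
  4 | W B3 → L1 miss wb→B1 [D]
  5 | W B2 → L0 hit [D]
  6 | R B1 → L1 miss wb→B3 [-]
  7 | R B1 → L1 hit [-]

DIRTY = [2]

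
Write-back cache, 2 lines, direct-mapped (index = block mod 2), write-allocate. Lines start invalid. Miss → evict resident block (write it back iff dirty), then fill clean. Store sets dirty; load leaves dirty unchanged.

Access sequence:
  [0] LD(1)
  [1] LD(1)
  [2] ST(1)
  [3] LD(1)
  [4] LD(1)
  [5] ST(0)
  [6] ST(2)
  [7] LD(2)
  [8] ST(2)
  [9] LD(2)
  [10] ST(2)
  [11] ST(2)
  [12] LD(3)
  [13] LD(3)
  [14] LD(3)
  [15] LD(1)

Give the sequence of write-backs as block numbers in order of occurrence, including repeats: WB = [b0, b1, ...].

WB = [0, 1]

0: R B1 → L1 miss [-]
1: R B1 → L1 hit [-]
2: W B1 → L1 hit [D]
3: R B1 → L1 hit [D]
4: R B1 → L1 hit [D]
5: W B0 → L0 miss [D]
6: W B2 → L0 miss wb→B0 [D]
7: R B2 → L0 hit [D]
8: W B2 → L0 hit [D]
9: R B2 → L0 hit [D]
10: W B2 → L0 hit [D]
11: W B2 → L0 hit [D]
12: R B3 → L1 miss wb→B1 [-]
13: R B3 → L1 hit [-]
14: R B3 → L1 hit [-]
15: R B1 → L1 miss [-]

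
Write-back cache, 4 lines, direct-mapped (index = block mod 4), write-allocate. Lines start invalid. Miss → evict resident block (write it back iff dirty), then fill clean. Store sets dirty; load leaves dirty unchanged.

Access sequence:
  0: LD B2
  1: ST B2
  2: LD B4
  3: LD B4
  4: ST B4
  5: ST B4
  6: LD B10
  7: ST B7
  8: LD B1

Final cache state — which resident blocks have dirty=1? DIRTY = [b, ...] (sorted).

0: R B2 -> L2 miss  d=-]
1: W B2 -> L2 hit  d=D]
2: R B4 -> L0 miss  d=-]
3: R B4 -> L0 hit  d=-]
4: W B4 -> L0 hit  d=D]
5: W B4 -> L0 hit  d=D]
6: R B10 -> L2 miss wb->B2  d=-]
7: W B7 -> L3 miss  d=D]
8: R B1 -> L1 miss  d=-]

DIRTY = [4, 7]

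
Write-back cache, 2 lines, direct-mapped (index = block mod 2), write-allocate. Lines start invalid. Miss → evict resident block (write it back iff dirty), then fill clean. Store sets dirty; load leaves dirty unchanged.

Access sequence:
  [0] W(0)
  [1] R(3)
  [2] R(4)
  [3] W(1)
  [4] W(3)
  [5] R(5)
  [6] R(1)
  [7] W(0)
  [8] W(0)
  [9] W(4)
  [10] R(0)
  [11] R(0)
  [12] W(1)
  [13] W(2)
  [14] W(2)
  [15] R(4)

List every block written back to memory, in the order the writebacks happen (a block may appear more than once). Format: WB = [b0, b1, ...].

  0 | W B0 → L0 miss [D]
  1 | R B3 → L1 miss [-]
  2 | R B4 → L0 miss wb→B0 [-]
  3 | W B1 → L1 miss [D]
  4 | W B3 → L1 miss wb→B1 [D]
  5 | R B5 → L1 miss wb→B3 [-]
  6 | R B1 → L1 miss [-]
  7 | W B0 → L0 miss [D]
  8 | W B0 → L0 hit [D]
  9 | W B4 → L0 miss wb→B0 [D]
  10 | R B0 → L0 miss wb→B4 [-]
  11 | R B0 → L0 hit [-]
  12 | W B1 → L1 hit [D]
  13 | W B2 → L0 miss [D]
  14 | W B2 → L0 hit [D]
  15 | R B4 → L0 miss wb→B2 [-]

WB = [0, 1, 3, 0, 4, 2]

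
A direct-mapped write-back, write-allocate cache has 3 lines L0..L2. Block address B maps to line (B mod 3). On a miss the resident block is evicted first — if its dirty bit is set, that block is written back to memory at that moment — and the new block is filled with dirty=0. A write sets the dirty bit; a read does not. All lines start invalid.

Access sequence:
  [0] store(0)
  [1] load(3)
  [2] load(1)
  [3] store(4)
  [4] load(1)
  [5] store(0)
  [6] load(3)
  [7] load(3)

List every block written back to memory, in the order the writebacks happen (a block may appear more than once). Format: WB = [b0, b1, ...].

WB = [0, 4, 0]

0: W B0 → L0 miss [D]
1: R B3 → L0 miss wb→B0 [-]
2: R B1 → L1 miss [-]
3: W B4 → L1 miss [D]
4: R B1 → L1 miss wb→B4 [-]
5: W B0 → L0 miss [D]
6: R B3 → L0 miss wb→B0 [-]
7: R B3 → L0 hit [-]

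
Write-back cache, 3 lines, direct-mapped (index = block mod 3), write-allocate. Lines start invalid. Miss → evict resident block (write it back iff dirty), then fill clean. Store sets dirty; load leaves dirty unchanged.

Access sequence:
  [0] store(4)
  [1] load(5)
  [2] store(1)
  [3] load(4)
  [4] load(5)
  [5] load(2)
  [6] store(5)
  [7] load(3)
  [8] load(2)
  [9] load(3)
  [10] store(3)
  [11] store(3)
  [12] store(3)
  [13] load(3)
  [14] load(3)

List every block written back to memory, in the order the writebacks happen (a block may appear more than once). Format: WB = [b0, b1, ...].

WB = [4, 1, 5]

0: W B4 → L1 miss [D]
1: R B5 → L2 miss [-]
2: W B1 → L1 miss wb→B4 [D]
3: R B4 → L1 miss wb→B1 [-]
4: R B5 → L2 hit [-]
5: R B2 → L2 miss [-]
6: W B5 → L2 miss [D]
7: R B3 → L0 miss [-]
8: R B2 → L2 miss wb→B5 [-]
9: R B3 → L0 hit [-]
10: W B3 → L0 hit [D]
11: W B3 → L0 hit [D]
12: W B3 → L0 hit [D]
13: R B3 → L0 hit [D]
14: R B3 → L0 hit [D]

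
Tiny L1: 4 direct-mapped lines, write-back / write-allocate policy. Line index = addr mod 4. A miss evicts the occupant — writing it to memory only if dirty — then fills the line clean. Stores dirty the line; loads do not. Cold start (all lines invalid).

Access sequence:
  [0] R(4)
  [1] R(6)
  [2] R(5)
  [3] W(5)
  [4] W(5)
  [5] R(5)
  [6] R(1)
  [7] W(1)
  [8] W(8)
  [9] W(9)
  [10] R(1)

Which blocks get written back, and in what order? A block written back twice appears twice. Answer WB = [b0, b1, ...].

0: R B4 -> L0 miss  d=-]
1: R B6 -> L2 miss  d=-]
2: R B5 -> L1 miss  d=-]
3: W B5 -> L1 hit  d=D]
4: W B5 -> L1 hit  d=D]
5: R B5 -> L1 hit  d=D]
6: R B1 -> L1 miss wb->B5  d=-]
7: W B1 -> L1 hit  d=D]
8: W B8 -> L0 miss  d=D]
9: W B9 -> L1 miss wb->B1  d=D]
10: R B1 -> L1 miss wb->B9  d=-]

WB = [5, 1, 9]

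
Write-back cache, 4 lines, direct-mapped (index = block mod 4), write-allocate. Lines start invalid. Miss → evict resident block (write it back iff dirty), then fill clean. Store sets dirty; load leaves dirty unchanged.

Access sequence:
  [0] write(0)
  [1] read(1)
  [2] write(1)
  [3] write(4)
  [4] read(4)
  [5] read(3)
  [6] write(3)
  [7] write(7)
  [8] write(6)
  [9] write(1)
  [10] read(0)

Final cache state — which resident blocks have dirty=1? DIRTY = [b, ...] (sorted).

DIRTY = [1, 6, 7]

  0 | W B0 → L0 miss [D]
  1 | R B1 → L1 miss [-]
  2 | W B1 → L1 hit [D]
  3 | W B4 → L0 miss wb→B0 [D]
  4 | R B4 → L0 hit [D]
  5 | R B3 → L3 miss [-]
  6 | W B3 → L3 hit [D]
  7 | W B7 → L3 miss wb→B3 [D]
  8 | W B6 → L2 miss [D]
  9 | W B1 → L1 hit [D]
  10 | R B0 → L0 miss wb→B4 [-]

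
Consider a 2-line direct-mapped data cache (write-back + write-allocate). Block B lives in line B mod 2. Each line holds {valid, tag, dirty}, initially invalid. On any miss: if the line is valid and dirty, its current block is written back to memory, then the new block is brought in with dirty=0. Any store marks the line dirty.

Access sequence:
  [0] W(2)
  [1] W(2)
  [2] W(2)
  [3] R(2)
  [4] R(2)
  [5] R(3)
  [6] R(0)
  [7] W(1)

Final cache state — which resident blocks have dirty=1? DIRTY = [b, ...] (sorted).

0: W B2 -> L0 miss  d=D]
1: W B2 -> L0 hit  d=D]
2: W B2 -> L0 hit  d=D]
3: R B2 -> L0 hit  d=D]
4: R B2 -> L0 hit  d=D]
5: R B3 -> L1 miss  d=-]
6: R B0 -> L0 miss wb->B2  d=-]
7: W B1 -> L1 miss  d=D]

DIRTY = [1]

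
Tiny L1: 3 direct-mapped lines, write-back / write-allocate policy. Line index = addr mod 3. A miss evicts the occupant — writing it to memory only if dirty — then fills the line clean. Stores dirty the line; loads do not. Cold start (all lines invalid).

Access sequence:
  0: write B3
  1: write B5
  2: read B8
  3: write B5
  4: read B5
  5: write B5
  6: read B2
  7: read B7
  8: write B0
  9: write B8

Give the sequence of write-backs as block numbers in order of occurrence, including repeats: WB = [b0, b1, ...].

0: W B3 → L0 miss [D]
1: W B5 → L2 miss [D]
2: R B8 → L2 miss wb→B5 [-]
3: W B5 → L2 miss [D]
4: R B5 → L2 hit [D]
5: W B5 → L2 hit [D]
6: R B2 → L2 miss wb→B5 [-]
7: R B7 → L1 miss [-]
8: W B0 → L0 miss wb→B3 [D]
9: W B8 → L2 miss [D]

WB = [5, 5, 3]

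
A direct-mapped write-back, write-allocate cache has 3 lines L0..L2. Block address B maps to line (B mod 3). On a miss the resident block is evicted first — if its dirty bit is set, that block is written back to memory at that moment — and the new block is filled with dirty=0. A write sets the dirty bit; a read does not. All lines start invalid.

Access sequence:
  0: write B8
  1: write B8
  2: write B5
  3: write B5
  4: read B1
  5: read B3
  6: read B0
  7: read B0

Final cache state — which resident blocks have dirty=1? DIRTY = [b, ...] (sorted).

0: W B8 -> L2 miss  d=D]
1: W B8 -> L2 hit  d=D]
2: W B5 -> L2 miss wb->B8  d=D]
3: W B5 -> L2 hit  d=D]
4: R B1 -> L1 miss  d=-]
5: R B3 -> L0 miss  d=-]
6: R B0 -> L0 miss  d=-]
7: R B0 -> L0 hit  d=-]

DIRTY = [5]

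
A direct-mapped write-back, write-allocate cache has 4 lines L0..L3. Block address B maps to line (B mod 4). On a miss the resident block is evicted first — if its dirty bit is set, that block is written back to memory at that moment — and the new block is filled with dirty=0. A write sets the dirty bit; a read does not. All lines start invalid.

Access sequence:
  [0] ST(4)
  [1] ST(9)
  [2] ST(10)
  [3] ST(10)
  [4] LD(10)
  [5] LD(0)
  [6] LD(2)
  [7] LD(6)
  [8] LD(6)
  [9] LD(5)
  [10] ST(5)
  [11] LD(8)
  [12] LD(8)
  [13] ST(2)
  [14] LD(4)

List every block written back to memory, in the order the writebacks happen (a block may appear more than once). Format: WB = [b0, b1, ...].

0: W B4 → L0 miss [D]
1: W B9 → L1 miss [D]
2: W B10 → L2 miss [D]
3: W B10 → L2 hit [D]
4: R B10 → L2 hit [D]
5: R B0 → L0 miss wb→B4 [-]
6: R B2 → L2 miss wb→B10 [-]
7: R B6 → L2 miss [-]
8: R B6 → L2 hit [-]
9: R B5 → L1 miss wb→B9 [-]
10: W B5 → L1 hit [D]
11: R B8 → L0 miss [-]
12: R B8 → L0 hit [-]
13: W B2 → L2 miss [D]
14: R B4 → L0 miss [-]

WB = [4, 10, 9]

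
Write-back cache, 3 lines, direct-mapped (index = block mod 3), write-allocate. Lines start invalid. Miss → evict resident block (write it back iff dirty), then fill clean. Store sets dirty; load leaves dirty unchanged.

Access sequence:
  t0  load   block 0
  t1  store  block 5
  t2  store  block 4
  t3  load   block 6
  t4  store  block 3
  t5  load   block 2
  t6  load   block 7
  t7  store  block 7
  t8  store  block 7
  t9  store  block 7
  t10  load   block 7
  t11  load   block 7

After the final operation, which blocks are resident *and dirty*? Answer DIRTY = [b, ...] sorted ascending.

  0 | R B0 → L0 miss [-]
  1 | W B5 → L2 miss [D]
  2 | W B4 → L1 miss [D]
  3 | R B6 → L0 miss [-]
  4 | W B3 → L0 miss [D]
  5 | R B2 → L2 miss wb→B5 [-]
  6 | R B7 → L1 miss wb→B4 [-]
  7 | W B7 → L1 hit [D]
  8 | W B7 → L1 hit [D]
  9 | W B7 → L1 hit [D]
  10 | R B7 → L1 hit [D]
  11 | R B7 → L1 hit [D]

DIRTY = [3, 7]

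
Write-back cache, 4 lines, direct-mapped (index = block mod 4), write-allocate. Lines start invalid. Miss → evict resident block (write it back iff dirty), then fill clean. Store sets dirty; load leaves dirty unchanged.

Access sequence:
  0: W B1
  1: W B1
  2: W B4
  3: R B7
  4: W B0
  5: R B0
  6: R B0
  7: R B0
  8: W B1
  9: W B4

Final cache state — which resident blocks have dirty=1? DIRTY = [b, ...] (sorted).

  0 | W B1 → L1 miss [D]
  1 | W B1 → L1 hit [D]
  2 | W B4 → L0 miss [D]
  3 | R B7 → L3 miss [-]
  4 | W B0 → L0 miss wb→B4 [D]
  5 | R B0 → L0 hit [D]
  6 | R B0 → L0 hit [D]
  7 | R B0 → L0 hit [D]
  8 | W B1 → L1 hit [D]
  9 | W B4 → L0 miss wb→B0 [D]

DIRTY = [1, 4]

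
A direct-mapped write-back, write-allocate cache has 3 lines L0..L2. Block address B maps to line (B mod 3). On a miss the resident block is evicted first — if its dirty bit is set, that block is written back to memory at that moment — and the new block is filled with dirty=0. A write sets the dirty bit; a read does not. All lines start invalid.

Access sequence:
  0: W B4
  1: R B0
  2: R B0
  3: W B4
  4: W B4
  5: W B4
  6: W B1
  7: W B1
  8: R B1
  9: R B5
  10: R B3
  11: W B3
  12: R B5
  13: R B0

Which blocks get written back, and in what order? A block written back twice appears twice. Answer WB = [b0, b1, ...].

0: W B4 -> L1 miss  d=D]
1: R B0 -> L0 miss  d=-]
2: R B0 -> L0 hit  d=-]
3: W B4 -> L1 hit  d=D]
4: W B4 -> L1 hit  d=D]
5: W B4 -> L1 hit  d=D]
6: W B1 -> L1 miss wb->B4  d=D]
7: W B1 -> L1 hit  d=D]
8: R B1 -> L1 hit  d=D]
9: R B5 -> L2 miss  d=-]
10: R B3 -> L0 miss  d=-]
11: W B3 -> L0 hit  d=D]
12: R B5 -> L2 hit  d=-]
13: R B0 -> L0 miss wb->B3  d=-]

WB = [4, 3]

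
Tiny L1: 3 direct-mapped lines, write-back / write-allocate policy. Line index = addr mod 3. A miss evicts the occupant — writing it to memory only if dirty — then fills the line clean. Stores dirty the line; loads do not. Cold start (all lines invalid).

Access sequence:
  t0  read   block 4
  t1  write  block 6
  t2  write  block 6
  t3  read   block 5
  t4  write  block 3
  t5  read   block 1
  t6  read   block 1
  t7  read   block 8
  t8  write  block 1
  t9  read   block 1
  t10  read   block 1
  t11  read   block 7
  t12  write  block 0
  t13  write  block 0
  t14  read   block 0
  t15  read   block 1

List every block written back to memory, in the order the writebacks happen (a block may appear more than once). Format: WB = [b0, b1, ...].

WB = [6, 1, 3]

  0 | R B4 → L1 miss [-]
  1 | W B6 → L0 miss [D]
  2 | W B6 → L0 hit [D]
  3 | R B5 → L2 miss [-]
  4 | W B3 → L0 miss wb→B6 [D]
  5 | R B1 → L1 miss [-]
  6 | R B1 → L1 hit [-]
  7 | R B8 → L2 miss [-]
  8 | W B1 → L1 hit [D]
  9 | R B1 → L1 hit [D]
  10 | R B1 → L1 hit [D]
  11 | R B7 → L1 miss wb→B1 [-]
  12 | W B0 → L0 miss wb→B3 [D]
  13 | W B0 → L0 hit [D]
  14 | R B0 → L0 hit [D]
  15 | R B1 → L1 miss [-]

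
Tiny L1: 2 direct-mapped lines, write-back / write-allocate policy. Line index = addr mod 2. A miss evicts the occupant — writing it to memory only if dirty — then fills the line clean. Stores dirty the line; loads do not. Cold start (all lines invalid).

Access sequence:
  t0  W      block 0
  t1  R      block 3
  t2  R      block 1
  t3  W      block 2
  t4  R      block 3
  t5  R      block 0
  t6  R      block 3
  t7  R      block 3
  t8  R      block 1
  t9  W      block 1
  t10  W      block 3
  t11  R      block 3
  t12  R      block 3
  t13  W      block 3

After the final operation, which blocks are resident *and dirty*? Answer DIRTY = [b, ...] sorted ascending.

0: W B0 → L0 miss [D]
1: R B3 → L1 miss [-]
2: R B1 → L1 miss [-]
3: W B2 → L0 miss wb→B0 [D]
4: R B3 → L1 miss [-]
5: R B0 → L0 miss wb→B2 [-]
6: R B3 → L1 hit [-]
7: R B3 → L1 hit [-]
8: R B1 → L1 miss [-]
9: W B1 → L1 hit [D]
10: W B3 → L1 miss wb→B1 [D]
11: R B3 → L1 hit [D]
12: R B3 → L1 hit [D]
13: W B3 → L1 hit [D]

DIRTY = [3]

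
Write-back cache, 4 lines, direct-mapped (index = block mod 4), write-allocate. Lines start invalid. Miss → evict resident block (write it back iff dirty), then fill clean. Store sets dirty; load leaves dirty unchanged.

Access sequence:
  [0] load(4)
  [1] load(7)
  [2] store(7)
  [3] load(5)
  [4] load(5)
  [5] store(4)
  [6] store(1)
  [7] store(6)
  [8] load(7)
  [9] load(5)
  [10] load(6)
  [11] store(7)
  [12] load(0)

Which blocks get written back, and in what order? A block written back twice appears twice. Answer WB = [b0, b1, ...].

WB = [1, 4]

0: R B4 -> L0 miss  d=-]
1: R B7 -> L3 miss  d=-]
2: W B7 -> L3 hit  d=D]
3: R B5 -> L1 miss  d=-]
4: R B5 -> L1 hit  d=-]
5: W B4 -> L0 hit  d=D]
6: W B1 -> L1 miss  d=D]
7: W B6 -> L2 miss  d=D]
8: R B7 -> L3 hit  d=D]
9: R B5 -> L1 miss wb->B1  d=-]
10: R B6 -> L2 hit  d=D]
11: W B7 -> L3 hit  d=D]
12: R B0 -> L0 miss wb->B4  d=-]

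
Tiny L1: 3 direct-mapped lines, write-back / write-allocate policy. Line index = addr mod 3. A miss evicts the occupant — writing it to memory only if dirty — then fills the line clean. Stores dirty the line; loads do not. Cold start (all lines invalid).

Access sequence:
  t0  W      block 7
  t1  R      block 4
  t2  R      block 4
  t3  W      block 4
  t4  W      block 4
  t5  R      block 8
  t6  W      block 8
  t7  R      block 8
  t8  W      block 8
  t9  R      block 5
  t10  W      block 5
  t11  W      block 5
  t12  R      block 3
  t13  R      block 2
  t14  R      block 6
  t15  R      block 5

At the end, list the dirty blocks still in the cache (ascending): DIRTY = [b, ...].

DIRTY = [4]

0: W B7 → L1 miss [D]
1: R B4 → L1 miss wb→B7 [-]
2: R B4 → L1 hit [-]
3: W B4 → L1 hit [D]
4: W B4 → L1 hit [D]
5: R B8 → L2 miss [-]
6: W B8 → L2 hit [D]
7: R B8 → L2 hit [D]
8: W B8 → L2 hit [D]
9: R B5 → L2 miss wb→B8 [-]
10: W B5 → L2 hit [D]
11: W B5 → L2 hit [D]
12: R B3 → L0 miss [-]
13: R B2 → L2 miss wb→B5 [-]
14: R B6 → L0 miss [-]
15: R B5 → L2 miss [-]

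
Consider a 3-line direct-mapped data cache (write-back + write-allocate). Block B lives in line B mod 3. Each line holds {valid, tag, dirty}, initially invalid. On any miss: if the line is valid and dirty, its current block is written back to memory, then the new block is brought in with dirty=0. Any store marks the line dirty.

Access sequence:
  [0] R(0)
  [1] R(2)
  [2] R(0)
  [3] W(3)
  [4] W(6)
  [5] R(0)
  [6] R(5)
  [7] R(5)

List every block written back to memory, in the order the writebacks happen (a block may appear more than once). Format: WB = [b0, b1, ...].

  0 | R B0 → L0 miss [-]
  1 | R B2 → L2 miss [-]
  2 | R B0 → L0 hit [-]
  3 | W B3 → L0 miss [D]
  4 | W B6 → L0 miss wb→B3 [D]
  5 | R B0 → L0 miss wb→B6 [-]
  6 | R B5 → L2 miss [-]
  7 | R B5 → L2 hit [-]

WB = [3, 6]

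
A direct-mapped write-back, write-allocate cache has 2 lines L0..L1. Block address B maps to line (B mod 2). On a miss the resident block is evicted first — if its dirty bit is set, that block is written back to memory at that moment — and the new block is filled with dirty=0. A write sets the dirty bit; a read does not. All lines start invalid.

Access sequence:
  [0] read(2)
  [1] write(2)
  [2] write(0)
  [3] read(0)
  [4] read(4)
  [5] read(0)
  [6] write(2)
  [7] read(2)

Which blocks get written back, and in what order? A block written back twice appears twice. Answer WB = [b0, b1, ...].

0: R B2 -> L0 miss  d=-]
1: W B2 -> L0 hit  d=D]
2: W B0 -> L0 miss wb->B2  d=D]
3: R B0 -> L0 hit  d=D]
4: R B4 -> L0 miss wb->B0  d=-]
5: R B0 -> L0 miss  d=-]
6: W B2 -> L0 miss  d=D]
7: R B2 -> L0 hit  d=D]

WB = [2, 0]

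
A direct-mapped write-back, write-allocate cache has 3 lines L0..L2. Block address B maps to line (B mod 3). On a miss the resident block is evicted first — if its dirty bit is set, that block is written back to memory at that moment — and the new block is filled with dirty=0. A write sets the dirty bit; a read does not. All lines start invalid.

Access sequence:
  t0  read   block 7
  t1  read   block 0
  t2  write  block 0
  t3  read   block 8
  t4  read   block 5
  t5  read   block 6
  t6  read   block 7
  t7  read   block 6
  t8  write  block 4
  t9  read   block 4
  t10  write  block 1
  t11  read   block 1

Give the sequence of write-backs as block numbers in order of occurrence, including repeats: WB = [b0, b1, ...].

WB = [0, 4]

0: R B7 -> L1 miss  d=-]
1: R B0 -> L0 miss  d=-]
2: W B0 -> L0 hit  d=D]
3: R B8 -> L2 miss  d=-]
4: R B5 -> L2 miss  d=-]
5: R B6 -> L0 miss wb->B0  d=-]
6: R B7 -> L1 hit  d=-]
7: R B6 -> L0 hit  d=-]
8: W B4 -> L1 miss  d=D]
9: R B4 -> L1 hit  d=D]
10: W B1 -> L1 miss wb->B4  d=D]
11: R B1 -> L1 hit  d=D]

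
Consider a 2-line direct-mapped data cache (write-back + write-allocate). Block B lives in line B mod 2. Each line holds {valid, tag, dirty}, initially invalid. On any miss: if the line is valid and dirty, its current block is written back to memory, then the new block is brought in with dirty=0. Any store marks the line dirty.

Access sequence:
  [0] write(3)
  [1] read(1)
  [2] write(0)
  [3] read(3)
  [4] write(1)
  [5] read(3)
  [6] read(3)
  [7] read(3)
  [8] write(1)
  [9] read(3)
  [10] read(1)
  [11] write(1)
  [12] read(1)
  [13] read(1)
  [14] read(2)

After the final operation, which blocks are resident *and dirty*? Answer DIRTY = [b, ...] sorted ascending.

  0 | W B3 → L1 miss [D]
  1 | R B1 → L1 miss wb→B3 [-]
  2 | W B0 → L0 miss [D]
  3 | R B3 → L1 miss [-]
  4 | W B1 → L1 miss [D]
  5 | R B3 → L1 miss wb→B1 [-]
  6 | R B3 → L1 hit [-]
  7 | R B3 → L1 hit [-]
  8 | W B1 → L1 miss [D]
  9 | R B3 → L1 miss wb→B1 [-]
  10 | R B1 → L1 miss [-]
  11 | W B1 → L1 hit [D]
  12 | R B1 → L1 hit [D]
  13 | R B1 → L1 hit [D]
  14 | R B2 → L0 miss wb→B0 [-]

DIRTY = [1]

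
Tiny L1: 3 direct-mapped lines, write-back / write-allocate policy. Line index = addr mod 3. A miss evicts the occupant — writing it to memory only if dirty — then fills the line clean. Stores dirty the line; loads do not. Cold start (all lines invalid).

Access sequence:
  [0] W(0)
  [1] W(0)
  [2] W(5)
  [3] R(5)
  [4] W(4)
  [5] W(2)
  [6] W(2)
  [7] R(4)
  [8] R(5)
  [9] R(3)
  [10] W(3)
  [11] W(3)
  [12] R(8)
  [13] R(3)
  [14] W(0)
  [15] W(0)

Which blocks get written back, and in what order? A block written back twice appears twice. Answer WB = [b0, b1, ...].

WB = [5, 2, 0, 3]

  0 | W B0 → L0 miss [D]
  1 | W B0 → L0 hit [D]
  2 | W B5 → L2 miss [D]
  3 | R B5 → L2 hit [D]
  4 | W B4 → L1 miss [D]
  5 | W B2 → L2 miss wb→B5 [D]
  6 | W B2 → L2 hit [D]
  7 | R B4 → L1 hit [D]
  8 | R B5 → L2 miss wb→B2 [-]
  9 | R B3 → L0 miss wb→B0 [-]
  10 | W B3 → L0 hit [D]
  11 | W B3 → L0 hit [D]
  12 | R B8 → L2 miss [-]
  13 | R B3 → L0 hit [D]
  14 | W B0 → L0 miss wb→B3 [D]
  15 | W B0 → L0 hit [D]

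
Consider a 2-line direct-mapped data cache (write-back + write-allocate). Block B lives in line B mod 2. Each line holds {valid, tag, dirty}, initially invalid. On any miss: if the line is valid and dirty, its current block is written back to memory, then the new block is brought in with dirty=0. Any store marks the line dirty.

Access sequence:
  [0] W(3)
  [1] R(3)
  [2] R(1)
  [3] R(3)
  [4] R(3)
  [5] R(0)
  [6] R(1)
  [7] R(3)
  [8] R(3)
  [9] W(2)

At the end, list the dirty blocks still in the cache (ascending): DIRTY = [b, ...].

DIRTY = [2]

0: W B3 → L1 miss [D]
1: R B3 → L1 hit [D]
2: R B1 → L1 miss wb→B3 [-]
3: R B3 → L1 miss [-]
4: R B3 → L1 hit [-]
5: R B0 → L0 miss [-]
6: R B1 → L1 miss [-]
7: R B3 → L1 miss [-]
8: R B3 → L1 hit [-]
9: W B2 → L0 miss [D]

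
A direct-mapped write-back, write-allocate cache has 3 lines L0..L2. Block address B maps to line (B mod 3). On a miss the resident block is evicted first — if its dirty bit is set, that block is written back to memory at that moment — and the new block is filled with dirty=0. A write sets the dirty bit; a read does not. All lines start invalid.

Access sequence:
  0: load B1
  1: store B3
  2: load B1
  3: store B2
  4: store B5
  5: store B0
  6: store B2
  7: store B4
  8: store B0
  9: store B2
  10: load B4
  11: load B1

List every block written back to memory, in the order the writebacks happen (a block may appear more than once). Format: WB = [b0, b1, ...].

0: R B1 -> L1 miss  d=-]
1: W B3 -> L0 miss  d=D]
2: R B1 -> L1 hit  d=-]
3: W B2 -> L2 miss  d=D]
4: W B5 -> L2 miss wb->B2  d=D]
5: W B0 -> L0 miss wb->B3  d=D]
6: W B2 -> L2 miss wb->B5  d=D]
7: W B4 -> L1 miss  d=D]
8: W B0 -> L0 hit  d=D]
9: W B2 -> L2 hit  d=D]
10: R B4 -> L1 hit  d=D]
11: R B1 -> L1 miss wb->B4  d=-]

WB = [2, 3, 5, 4]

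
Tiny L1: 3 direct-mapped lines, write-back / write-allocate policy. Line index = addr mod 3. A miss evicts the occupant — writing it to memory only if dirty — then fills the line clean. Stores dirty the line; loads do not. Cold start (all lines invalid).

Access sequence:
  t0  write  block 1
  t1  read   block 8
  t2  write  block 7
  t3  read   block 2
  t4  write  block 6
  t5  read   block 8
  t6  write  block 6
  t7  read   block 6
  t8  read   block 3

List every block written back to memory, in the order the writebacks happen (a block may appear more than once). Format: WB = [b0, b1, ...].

WB = [1, 6]

0: W B1 -> L1 miss  d=D]
1: R B8 -> L2 miss  d=-]
2: W B7 -> L1 miss wb->B1  d=D]
3: R B2 -> L2 miss  d=-]
4: W B6 -> L0 miss  d=D]
5: R B8 -> L2 miss  d=-]
6: W B6 -> L0 hit  d=D]
7: R B6 -> L0 hit  d=D]
8: R B3 -> L0 miss wb->B6  d=-]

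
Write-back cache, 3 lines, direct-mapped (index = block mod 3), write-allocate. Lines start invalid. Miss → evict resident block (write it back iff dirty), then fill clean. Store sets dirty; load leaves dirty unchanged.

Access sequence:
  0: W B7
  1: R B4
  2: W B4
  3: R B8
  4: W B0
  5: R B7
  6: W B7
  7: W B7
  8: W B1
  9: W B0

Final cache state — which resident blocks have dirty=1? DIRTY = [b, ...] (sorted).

0: W B7 → L1 miss [D]
1: R B4 → L1 miss wb→B7 [-]
2: W B4 → L1 hit [D]
3: R B8 → L2 miss [-]
4: W B0 → L0 miss [D]
5: R B7 → L1 miss wb→B4 [-]
6: W B7 → L1 hit [D]
7: W B7 → L1 hit [D]
8: W B1 → L1 miss wb→B7 [D]
9: W B0 → L0 hit [D]

DIRTY = [0, 1]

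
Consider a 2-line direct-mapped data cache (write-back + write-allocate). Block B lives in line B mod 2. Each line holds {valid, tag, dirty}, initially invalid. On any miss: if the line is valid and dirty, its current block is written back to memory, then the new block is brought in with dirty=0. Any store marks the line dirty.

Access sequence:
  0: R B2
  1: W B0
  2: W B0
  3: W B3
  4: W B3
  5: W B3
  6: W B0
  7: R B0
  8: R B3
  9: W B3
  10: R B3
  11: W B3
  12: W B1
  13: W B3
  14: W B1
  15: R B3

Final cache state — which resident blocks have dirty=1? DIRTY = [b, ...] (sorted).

  0 | R B2 → L0 miss [-]
  1 | W B0 → L0 miss [D]
  2 | W B0 → L0 hit [D]
  3 | W B3 → L1 miss [D]
  4 | W B3 → L1 hit [D]
  5 | W B3 → L1 hit [D]
  6 | W B0 → L0 hit [D]
  7 | R B0 → L0 hit [D]
  8 | R B3 → L1 hit [D]
  9 | W B3 → L1 hit [D]
  10 | R B3 → L1 hit [D]
  11 | W B3 → L1 hit [D]
  12 | W B1 → L1 miss wb→B3 [D]
  13 | W B3 → L1 miss wb→B1 [D]
  14 | W B1 → L1 miss wb→B3 [D]
  15 | R B3 → L1 miss wb→B1 [-]

DIRTY = [0]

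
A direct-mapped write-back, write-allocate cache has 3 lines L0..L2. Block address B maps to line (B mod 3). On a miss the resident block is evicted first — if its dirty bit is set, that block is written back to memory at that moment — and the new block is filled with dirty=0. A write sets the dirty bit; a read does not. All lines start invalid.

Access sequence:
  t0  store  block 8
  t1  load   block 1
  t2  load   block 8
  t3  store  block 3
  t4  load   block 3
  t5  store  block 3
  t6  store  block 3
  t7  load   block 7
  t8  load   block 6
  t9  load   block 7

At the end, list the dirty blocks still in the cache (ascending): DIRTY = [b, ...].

DIRTY = [8]

0: W B8 → L2 miss [D]
1: R B1 → L1 miss [-]
2: R B8 → L2 hit [D]
3: W B3 → L0 miss [D]
4: R B3 → L0 hit [D]
5: W B3 → L0 hit [D]
6: W B3 → L0 hit [D]
7: R B7 → L1 miss [-]
8: R B6 → L0 miss wb→B3 [-]
9: R B7 → L1 hit [-]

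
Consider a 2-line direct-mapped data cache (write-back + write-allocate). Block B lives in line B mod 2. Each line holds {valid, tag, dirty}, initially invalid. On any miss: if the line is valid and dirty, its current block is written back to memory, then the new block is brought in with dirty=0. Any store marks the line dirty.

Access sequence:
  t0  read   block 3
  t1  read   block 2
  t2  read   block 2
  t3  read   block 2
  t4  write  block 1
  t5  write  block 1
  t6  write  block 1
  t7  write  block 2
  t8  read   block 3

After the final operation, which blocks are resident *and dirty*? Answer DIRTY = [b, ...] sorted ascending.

DIRTY = [2]

  0 | R B3 → L1 miss [-]
  1 | R B2 → L0 miss [-]
  2 | R B2 → L0 hit [-]
  3 | R B2 → L0 hit [-]
  4 | W B1 → L1 miss [D]
  5 | W B1 → L1 hit [D]
  6 | W B1 → L1 hit [D]
  7 | W B2 → L0 hit [D]
  8 | R B3 → L1 miss wb→B1 [-]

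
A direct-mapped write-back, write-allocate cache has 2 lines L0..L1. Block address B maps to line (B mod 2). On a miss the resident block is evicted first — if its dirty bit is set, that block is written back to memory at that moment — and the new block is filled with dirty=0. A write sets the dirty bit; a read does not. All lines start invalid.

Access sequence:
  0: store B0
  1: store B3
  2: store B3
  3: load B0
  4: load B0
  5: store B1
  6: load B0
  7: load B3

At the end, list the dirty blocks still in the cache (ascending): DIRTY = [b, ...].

0: W B0 → L0 miss [D]
1: W B3 → L1 miss [D]
2: W B3 → L1 hit [D]
3: R B0 → L0 hit [D]
4: R B0 → L0 hit [D]
5: W B1 → L1 miss wb→B3 [D]
6: R B0 → L0 hit [D]
7: R B3 → L1 miss wb→B1 [-]

DIRTY = [0]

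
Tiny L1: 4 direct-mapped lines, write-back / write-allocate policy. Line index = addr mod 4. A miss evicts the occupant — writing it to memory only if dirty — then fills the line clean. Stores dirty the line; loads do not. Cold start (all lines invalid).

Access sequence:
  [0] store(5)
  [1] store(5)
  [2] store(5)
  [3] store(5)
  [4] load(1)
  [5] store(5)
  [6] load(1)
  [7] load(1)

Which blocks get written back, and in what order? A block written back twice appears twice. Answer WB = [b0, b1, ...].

0: W B5 -> L1 miss  d=D]
1: W B5 -> L1 hit  d=D]
2: W B5 -> L1 hit  d=D]
3: W B5 -> L1 hit  d=D]
4: R B1 -> L1 miss wb->B5  d=-]
5: W B5 -> L1 miss  d=D]
6: R B1 -> L1 miss wb->B5  d=-]
7: R B1 -> L1 hit  d=-]

WB = [5, 5]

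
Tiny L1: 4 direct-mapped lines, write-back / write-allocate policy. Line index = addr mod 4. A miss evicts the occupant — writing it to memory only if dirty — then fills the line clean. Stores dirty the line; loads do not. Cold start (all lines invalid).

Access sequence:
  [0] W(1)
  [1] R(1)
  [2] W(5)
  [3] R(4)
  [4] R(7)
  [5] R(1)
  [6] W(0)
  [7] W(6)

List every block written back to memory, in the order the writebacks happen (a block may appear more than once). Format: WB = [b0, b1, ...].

  0 | W B1 → L1 miss [D]
  1 | R B1 → L1 hit [D]
  2 | W B5 → L1 miss wb→B1 [D]
  3 | R B4 → L0 miss [-]
  4 | R B7 → L3 miss [-]
  5 | R B1 → L1 miss wb→B5 [-]
  6 | W B0 → L0 miss [D]
  7 | W B6 → L2 miss [D]

WB = [1, 5]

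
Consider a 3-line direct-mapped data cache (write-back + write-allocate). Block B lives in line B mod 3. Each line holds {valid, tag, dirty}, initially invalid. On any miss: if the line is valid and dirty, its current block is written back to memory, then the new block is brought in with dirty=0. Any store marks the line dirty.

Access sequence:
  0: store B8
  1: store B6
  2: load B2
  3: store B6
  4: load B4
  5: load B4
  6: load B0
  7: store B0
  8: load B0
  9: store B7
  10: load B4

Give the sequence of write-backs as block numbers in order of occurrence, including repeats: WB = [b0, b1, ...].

WB = [8, 6, 7]

  0 | W B8 → L2 miss [D]
  1 | W B6 → L0 miss [D]
  2 | R B2 → L2 miss wb→B8 [-]
  3 | W B6 → L0 hit [D]
  4 | R B4 → L1 miss [-]
  5 | R B4 → L1 hit [-]
  6 | R B0 → L0 miss wb→B6 [-]
  7 | W B0 → L0 hit [D]
  8 | R B0 → L0 hit [D]
  9 | W B7 → L1 miss [D]
  10 | R B4 → L1 miss wb→B7 [-]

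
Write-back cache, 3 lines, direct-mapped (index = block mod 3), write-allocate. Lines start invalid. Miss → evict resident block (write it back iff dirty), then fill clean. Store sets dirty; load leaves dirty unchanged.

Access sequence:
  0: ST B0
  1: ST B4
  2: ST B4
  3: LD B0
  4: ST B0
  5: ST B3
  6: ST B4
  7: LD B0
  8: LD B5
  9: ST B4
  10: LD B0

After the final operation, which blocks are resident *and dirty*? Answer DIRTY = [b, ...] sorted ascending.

0: W B0 -> L0 miss  d=D]
1: W B4 -> L1 miss  d=D]
2: W B4 -> L1 hit  d=D]
3: R B0 -> L0 hit  d=D]
4: W B0 -> L0 hit  d=D]
5: W B3 -> L0 miss wb->B0  d=D]
6: W B4 -> L1 hit  d=D]
7: R B0 -> L0 miss wb->B3  d=-]
8: R B5 -> L2 miss  d=-]
9: W B4 -> L1 hit  d=D]
10: R B0 -> L0 hit  d=-]

DIRTY = [4]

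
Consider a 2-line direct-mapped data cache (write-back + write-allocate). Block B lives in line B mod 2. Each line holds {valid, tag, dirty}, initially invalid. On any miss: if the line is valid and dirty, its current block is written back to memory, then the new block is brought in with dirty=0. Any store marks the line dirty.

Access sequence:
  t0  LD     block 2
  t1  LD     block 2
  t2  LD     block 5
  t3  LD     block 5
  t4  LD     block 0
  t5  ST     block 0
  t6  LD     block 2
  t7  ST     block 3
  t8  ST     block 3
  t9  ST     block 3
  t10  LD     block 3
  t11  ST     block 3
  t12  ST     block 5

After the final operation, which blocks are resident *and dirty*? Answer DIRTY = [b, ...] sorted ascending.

0: R B2 → L0 miss [-]
1: R B2 → L0 hit [-]
2: R B5 → L1 miss [-]
3: R B5 → L1 hit [-]
4: R B0 → L0 miss [-]
5: W B0 → L0 hit [D]
6: R B2 → L0 miss wb→B0 [-]
7: W B3 → L1 miss [D]
8: W B3 → L1 hit [D]
9: W B3 → L1 hit [D]
10: R B3 → L1 hit [D]
11: W B3 → L1 hit [D]
12: W B5 → L1 miss wb→B3 [D]

DIRTY = [5]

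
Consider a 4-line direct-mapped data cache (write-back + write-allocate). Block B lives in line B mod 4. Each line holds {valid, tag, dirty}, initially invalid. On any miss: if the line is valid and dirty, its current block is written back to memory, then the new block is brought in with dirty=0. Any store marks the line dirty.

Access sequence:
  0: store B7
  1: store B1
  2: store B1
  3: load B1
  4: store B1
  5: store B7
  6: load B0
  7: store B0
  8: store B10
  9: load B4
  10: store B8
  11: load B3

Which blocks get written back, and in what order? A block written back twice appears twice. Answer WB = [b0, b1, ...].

WB = [0, 7]

  0 | W B7 → L3 miss [D]
  1 | W B1 → L1 miss [D]
  2 | W B1 → L1 hit [D]
  3 | R B1 → L1 hit [D]
  4 | W B1 → L1 hit [D]
  5 | W B7 → L3 hit [D]
  6 | R B0 → L0 miss [-]
  7 | W B0 → L0 hit [D]
  8 | W B10 → L2 miss [D]
  9 | R B4 → L0 miss wb→B0 [-]
  10 | W B8 → L0 miss [D]
  11 | R B3 → L3 miss wb→B7 [-]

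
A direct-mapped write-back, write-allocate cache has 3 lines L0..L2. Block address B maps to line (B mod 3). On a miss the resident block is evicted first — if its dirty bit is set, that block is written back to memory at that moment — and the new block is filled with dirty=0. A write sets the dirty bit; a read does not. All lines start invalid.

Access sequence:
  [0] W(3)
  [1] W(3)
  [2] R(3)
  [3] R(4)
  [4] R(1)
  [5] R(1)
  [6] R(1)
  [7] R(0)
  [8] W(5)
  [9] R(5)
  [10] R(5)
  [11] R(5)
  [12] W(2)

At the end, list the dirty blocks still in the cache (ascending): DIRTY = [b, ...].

DIRTY = [2]

0: W B3 → L0 miss [D]
1: W B3 → L0 hit [D]
2: R B3 → L0 hit [D]
3: R B4 → L1 miss [-]
4: R B1 → L1 miss [-]
5: R B1 → L1 hit [-]
6: R B1 → L1 hit [-]
7: R B0 → L0 miss wb→B3 [-]
8: W B5 → L2 miss [D]
9: R B5 → L2 hit [D]
10: R B5 → L2 hit [D]
11: R B5 → L2 hit [D]
12: W B2 → L2 miss wb→B5 [D]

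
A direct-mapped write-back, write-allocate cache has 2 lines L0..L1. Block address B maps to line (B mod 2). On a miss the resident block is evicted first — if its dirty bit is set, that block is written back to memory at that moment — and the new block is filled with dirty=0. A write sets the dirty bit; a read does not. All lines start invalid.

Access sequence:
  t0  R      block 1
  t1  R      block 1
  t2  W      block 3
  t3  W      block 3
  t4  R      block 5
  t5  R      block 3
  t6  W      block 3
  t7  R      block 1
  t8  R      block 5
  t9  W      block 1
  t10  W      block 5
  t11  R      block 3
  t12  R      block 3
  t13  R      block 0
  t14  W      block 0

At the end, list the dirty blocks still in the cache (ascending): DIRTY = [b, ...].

0: R B1 -> L1 miss  d=-]
1: R B1 -> L1 hit  d=-]
2: W B3 -> L1 miss  d=D]
3: W B3 -> L1 hit  d=D]
4: R B5 -> L1 miss wb->B3  d=-]
5: R B3 -> L1 miss  d=-]
6: W B3 -> L1 hit  d=D]
7: R B1 -> L1 miss wb->B3  d=-]
8: R B5 -> L1 miss  d=-]
9: W B1 -> L1 miss  d=D]
10: W B5 -> L1 miss wb->B1  d=D]
11: R B3 -> L1 miss wb->B5  d=-]
12: R B3 -> L1 hit  d=-]
13: R B0 -> L0 miss  d=-]
14: W B0 -> L0 hit  d=D]

DIRTY = [0]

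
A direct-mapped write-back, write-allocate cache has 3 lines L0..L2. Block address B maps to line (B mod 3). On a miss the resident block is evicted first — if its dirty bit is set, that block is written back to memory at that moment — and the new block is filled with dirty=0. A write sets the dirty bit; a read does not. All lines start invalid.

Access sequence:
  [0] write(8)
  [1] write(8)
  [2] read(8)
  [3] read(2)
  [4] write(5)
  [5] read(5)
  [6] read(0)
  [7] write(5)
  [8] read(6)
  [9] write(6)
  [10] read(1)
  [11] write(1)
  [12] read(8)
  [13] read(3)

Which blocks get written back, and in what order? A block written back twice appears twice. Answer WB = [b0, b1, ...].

WB = [8, 5, 6]

  0 | W B8 → L2 miss [D]
  1 | W B8 → L2 hit [D]
  2 | R B8 → L2 hit [D]
  3 | R B2 → L2 miss wb→B8 [-]
  4 | W B5 → L2 miss [D]
  5 | R B5 → L2 hit [D]
  6 | R B0 → L0 miss [-]
  7 | W B5 → L2 hit [D]
  8 | R B6 → L0 miss [-]
  9 | W B6 → L0 hit [D]
  10 | R B1 → L1 miss [-]
  11 | W B1 → L1 hit [D]
  12 | R B8 → L2 miss wb→B5 [-]
  13 | R B3 → L0 miss wb→B6 [-]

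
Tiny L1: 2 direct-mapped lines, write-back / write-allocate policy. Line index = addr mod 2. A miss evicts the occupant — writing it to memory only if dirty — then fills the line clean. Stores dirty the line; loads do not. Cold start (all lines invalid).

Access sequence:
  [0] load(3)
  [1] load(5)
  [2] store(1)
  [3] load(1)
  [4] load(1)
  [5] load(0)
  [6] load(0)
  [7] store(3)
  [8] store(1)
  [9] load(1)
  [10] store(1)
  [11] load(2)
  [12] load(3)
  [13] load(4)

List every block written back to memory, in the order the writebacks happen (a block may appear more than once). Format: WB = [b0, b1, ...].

WB = [1, 3, 1]

  0 | R B3 → L1 miss [-]
  1 | R B5 → L1 miss [-]
  2 | W B1 → L1 miss [D]
  3 | R B1 → L1 hit [D]
  4 | R B1 → L1 hit [D]
  5 | R B0 → L0 miss [-]
  6 | R B0 → L0 hit [-]
  7 | W B3 → L1 miss wb→B1 [D]
  8 | W B1 → L1 miss wb→B3 [D]
  9 | R B1 → L1 hit [D]
  10 | W B1 → L1 hit [D]
  11 | R B2 → L0 miss [-]
  12 | R B3 → L1 miss wb→B1 [-]
  13 | R B4 → L0 miss [-]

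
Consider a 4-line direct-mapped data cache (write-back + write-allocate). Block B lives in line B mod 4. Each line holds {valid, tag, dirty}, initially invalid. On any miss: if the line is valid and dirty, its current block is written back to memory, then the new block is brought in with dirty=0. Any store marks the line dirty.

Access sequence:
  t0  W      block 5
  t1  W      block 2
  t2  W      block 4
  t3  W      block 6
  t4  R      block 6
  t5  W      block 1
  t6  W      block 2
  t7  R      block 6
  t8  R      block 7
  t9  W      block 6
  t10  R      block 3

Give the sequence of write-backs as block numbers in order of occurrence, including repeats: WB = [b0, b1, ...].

WB = [2, 5, 6, 2]

  0 | W B5 → L1 miss [D]
  1 | W B2 → L2 miss [D]
  2 | W B4 → L0 miss [D]
  3 | W B6 → L2 miss wb→B2 [D]
  4 | R B6 → L2 hit [D]
  5 | W B1 → L1 miss wb→B5 [D]
  6 | W B2 → L2 miss wb→B6 [D]
  7 | R B6 → L2 miss wb→B2 [-]
  8 | R B7 → L3 miss [-]
  9 | W B6 → L2 hit [D]
  10 | R B3 → L3 miss [-]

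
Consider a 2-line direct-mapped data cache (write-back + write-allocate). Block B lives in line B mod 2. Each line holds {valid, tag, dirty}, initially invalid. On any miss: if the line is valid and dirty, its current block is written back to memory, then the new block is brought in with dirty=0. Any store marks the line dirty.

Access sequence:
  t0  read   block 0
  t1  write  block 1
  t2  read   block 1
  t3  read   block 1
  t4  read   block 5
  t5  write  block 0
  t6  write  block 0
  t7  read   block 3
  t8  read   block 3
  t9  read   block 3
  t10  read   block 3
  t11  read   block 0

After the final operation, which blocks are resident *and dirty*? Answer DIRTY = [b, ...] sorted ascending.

0: R B0 -> L0 miss  d=-]
1: W B1 -> L1 miss  d=D]
2: R B1 -> L1 hit  d=D]
3: R B1 -> L1 hit  d=D]
4: R B5 -> L1 miss wb->B1  d=-]
5: W B0 -> L0 hit  d=D]
6: W B0 -> L0 hit  d=D]
7: R B3 -> L1 miss  d=-]
8: R B3 -> L1 hit  d=-]
9: R B3 -> L1 hit  d=-]
10: R B3 -> L1 hit  d=-]
11: R B0 -> L0 hit  d=D]

DIRTY = [0]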